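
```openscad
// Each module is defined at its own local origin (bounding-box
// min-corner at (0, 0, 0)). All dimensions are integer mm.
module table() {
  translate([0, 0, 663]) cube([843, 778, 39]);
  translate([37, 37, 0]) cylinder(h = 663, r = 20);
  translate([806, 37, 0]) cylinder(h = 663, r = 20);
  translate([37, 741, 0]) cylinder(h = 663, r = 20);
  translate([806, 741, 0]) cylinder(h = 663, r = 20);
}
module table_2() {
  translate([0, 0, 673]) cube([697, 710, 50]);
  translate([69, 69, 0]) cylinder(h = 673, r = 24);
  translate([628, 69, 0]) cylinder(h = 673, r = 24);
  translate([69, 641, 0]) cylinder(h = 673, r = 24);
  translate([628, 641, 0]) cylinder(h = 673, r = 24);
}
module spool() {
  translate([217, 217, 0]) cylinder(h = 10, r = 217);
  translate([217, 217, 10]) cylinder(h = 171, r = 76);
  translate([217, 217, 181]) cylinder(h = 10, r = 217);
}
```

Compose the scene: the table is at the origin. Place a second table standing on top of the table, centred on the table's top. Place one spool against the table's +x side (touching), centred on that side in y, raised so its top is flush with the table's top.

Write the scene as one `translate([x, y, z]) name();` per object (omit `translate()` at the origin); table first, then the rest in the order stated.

table();
translate([73, 34, 702]) table_2();
translate([843, 172, 511]) spool();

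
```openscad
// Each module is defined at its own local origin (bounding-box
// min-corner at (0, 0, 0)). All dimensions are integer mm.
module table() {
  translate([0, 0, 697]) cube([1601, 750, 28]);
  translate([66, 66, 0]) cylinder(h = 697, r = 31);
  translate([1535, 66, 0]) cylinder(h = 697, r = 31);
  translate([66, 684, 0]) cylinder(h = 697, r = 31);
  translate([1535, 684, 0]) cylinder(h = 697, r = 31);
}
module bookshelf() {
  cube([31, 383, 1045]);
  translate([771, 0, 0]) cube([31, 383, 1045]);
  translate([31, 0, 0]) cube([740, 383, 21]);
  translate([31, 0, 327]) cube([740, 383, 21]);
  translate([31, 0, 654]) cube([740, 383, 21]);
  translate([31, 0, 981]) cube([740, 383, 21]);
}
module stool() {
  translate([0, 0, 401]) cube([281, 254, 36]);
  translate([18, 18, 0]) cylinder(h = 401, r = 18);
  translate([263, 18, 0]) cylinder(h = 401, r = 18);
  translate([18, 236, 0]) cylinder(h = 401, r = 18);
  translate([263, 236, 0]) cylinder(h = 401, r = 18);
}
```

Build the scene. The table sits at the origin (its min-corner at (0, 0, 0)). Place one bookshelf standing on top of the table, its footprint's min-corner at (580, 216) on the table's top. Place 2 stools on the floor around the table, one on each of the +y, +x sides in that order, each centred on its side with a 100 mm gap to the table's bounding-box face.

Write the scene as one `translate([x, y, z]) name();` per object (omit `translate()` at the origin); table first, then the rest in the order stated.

table();
translate([580, 216, 725]) bookshelf();
translate([660, 850, 0]) stool();
translate([1701, 248, 0]) stool();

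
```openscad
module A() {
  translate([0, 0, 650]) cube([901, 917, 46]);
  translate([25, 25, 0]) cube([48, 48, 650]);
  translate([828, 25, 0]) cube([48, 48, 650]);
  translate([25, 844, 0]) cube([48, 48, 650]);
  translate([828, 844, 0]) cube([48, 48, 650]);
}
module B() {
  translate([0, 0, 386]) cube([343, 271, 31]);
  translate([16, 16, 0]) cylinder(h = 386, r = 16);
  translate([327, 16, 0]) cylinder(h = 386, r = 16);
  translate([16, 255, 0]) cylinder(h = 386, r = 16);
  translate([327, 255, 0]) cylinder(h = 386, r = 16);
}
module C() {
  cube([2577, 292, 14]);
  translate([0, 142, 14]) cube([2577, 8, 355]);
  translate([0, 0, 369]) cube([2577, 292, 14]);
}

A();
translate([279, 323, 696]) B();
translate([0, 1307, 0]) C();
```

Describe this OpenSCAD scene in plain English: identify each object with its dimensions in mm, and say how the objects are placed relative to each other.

A is a rectangular dining table. The top is 901×917×46 mm with its upper surface at z = 696 mm. It stands on four 48×48 mm square legs, each inset 25 mm from the nearest pair of top edges, running from the floor to the underside of the top.

B is a simple wooden stool: a rectangular seat 343 mm (x) by 271 mm (y), 31 mm thick, top face at z = 417 mm, on four round legs, each 32 mm in diameter. The legs rest on z = 0, each leg's axis is inset half a diameter from the nearest pair of seat edges (so the leg's bounding box is flush with the corner).

C is an I-beam lying along x, 2577 mm long. Overall section height 383 mm. Two flanges 292 mm wide (y) and 14 mm thick, one on the floor and one at the top; a web 8 mm thick runs between them, centred on the flange width.

The stool is on top of the table, centred. The I-beam is on the floor beside the table on its +y side.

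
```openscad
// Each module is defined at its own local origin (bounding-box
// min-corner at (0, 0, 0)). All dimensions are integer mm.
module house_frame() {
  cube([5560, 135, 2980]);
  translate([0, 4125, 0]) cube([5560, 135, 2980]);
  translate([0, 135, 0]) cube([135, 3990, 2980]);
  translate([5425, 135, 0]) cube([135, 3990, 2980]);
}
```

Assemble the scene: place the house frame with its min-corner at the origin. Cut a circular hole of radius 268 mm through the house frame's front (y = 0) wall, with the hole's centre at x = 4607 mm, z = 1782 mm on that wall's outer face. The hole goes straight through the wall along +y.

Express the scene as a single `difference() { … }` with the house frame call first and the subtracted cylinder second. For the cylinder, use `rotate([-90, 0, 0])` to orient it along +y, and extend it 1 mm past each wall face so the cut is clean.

difference() {
  house_frame();
  translate([4607, -1, 1782]) rotate([-90, 0, 0]) cylinder(h = 137, r = 268);
}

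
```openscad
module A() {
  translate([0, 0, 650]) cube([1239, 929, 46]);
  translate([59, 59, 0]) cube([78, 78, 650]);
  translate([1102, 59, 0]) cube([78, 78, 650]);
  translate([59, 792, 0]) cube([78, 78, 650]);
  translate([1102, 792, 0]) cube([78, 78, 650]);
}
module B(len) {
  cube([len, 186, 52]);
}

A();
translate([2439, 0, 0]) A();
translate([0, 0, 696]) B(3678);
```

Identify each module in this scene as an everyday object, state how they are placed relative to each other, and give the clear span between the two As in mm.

Second table starts at x = 2439; first ends at x = 1239; clear span = 2439 − 1239 = 1200 mm.

A is a table. B is a beam. A beam spans the tops of two tables. The clear span between the two tables is 1200 mm.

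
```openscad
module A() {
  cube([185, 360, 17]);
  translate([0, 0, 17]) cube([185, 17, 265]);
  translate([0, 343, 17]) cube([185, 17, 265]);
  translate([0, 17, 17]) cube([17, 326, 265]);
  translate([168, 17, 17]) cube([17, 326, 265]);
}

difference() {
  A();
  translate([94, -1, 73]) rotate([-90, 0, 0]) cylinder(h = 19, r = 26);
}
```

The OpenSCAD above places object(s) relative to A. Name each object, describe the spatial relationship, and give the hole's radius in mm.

A is an open box. The open box has a circular hole through its front wall. The hole's radius is 26 mm.

The subtracted cylinder has r = 26 mm.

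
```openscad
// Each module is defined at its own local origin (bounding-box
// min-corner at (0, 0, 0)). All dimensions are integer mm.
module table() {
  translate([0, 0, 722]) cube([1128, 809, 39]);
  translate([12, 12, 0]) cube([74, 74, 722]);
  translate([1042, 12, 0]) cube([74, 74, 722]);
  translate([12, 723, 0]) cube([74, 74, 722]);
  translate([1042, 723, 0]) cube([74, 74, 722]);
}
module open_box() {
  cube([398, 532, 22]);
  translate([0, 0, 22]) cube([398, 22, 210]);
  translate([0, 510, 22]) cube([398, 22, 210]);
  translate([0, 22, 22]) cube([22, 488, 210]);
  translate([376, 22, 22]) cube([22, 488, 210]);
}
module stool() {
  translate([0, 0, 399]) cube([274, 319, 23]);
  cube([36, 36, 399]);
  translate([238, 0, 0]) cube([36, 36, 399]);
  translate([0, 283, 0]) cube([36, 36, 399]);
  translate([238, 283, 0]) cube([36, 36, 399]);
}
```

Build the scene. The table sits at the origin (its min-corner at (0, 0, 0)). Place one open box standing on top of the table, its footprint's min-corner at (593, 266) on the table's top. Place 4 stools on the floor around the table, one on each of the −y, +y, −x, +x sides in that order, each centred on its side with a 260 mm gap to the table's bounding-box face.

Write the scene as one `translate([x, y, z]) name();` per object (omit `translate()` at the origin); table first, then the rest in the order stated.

table();
translate([593, 266, 761]) open_box();
translate([427, -579, 0]) stool();
translate([427, 1069, 0]) stool();
translate([-534, 245, 0]) stool();
translate([1388, 245, 0]) stool();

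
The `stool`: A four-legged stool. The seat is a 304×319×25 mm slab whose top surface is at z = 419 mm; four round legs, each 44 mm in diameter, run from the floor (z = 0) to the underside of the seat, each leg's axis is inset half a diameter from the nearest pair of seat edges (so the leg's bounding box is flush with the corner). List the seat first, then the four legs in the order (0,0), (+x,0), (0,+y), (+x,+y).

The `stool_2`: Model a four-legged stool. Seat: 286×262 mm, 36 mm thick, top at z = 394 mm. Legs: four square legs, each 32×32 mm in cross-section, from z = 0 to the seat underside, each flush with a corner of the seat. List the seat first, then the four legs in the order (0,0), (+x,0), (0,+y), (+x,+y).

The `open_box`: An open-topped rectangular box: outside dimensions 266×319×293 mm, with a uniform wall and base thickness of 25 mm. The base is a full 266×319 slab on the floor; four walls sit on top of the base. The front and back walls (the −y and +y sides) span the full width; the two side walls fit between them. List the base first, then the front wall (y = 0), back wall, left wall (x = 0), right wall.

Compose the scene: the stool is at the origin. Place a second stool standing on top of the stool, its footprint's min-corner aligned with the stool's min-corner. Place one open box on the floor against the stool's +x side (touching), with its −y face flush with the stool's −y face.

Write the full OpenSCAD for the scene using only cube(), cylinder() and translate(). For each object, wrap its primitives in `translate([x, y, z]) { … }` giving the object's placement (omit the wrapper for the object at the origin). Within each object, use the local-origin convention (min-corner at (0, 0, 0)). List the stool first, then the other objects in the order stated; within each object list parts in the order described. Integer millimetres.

translate([0, 0, 394]) cube([304, 319, 25]);
translate([22, 22, 0]) cylinder(h = 394, r = 22);
translate([282, 22, 0]) cylinder(h = 394, r = 22);
translate([22, 297, 0]) cylinder(h = 394, r = 22);
translate([282, 297, 0]) cylinder(h = 394, r = 22);
translate([0, 0, 419]) {
  translate([0, 0, 358]) cube([286, 262, 36]);
  cube([32, 32, 358]);
  translate([254, 0, 0]) cube([32, 32, 358]);
  translate([0, 230, 0]) cube([32, 32, 358]);
  translate([254, 230, 0]) cube([32, 32, 358]);
}
translate([304, 0, 0]) {
  cube([266, 319, 25]);
  translate([0, 0, 25]) cube([266, 25, 268]);
  translate([0, 294, 25]) cube([266, 25, 268]);
  translate([0, 25, 25]) cube([25, 269, 268]);
  translate([241, 25, 25]) cube([25, 269, 268]);
}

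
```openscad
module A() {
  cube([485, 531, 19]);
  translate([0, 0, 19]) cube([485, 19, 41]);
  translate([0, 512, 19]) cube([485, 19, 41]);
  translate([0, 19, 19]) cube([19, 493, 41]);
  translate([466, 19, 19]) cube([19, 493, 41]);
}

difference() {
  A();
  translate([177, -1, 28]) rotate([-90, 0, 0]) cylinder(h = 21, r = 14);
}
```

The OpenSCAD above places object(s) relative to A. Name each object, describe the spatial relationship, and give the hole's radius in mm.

The subtracted cylinder has r = 14 mm.

A is an open box. The open box has a circular hole through its front wall. The hole's radius is 14 mm.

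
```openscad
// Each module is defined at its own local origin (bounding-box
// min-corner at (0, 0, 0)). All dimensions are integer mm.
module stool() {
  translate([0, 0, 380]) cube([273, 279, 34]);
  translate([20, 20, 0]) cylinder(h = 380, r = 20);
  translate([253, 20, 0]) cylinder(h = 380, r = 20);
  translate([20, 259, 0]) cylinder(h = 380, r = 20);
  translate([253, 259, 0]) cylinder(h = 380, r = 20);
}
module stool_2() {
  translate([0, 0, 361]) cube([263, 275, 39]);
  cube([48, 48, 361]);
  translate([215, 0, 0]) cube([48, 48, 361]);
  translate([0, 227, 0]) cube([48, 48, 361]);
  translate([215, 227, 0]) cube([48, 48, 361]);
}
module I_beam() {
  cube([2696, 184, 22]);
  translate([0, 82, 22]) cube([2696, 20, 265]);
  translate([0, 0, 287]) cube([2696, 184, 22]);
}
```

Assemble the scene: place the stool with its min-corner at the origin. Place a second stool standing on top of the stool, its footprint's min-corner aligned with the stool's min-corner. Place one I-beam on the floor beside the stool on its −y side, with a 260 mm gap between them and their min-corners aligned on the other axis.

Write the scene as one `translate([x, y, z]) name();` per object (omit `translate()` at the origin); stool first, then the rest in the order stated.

stool();
translate([0, 0, 414]) stool_2();
translate([0, -444, 0]) I_beam();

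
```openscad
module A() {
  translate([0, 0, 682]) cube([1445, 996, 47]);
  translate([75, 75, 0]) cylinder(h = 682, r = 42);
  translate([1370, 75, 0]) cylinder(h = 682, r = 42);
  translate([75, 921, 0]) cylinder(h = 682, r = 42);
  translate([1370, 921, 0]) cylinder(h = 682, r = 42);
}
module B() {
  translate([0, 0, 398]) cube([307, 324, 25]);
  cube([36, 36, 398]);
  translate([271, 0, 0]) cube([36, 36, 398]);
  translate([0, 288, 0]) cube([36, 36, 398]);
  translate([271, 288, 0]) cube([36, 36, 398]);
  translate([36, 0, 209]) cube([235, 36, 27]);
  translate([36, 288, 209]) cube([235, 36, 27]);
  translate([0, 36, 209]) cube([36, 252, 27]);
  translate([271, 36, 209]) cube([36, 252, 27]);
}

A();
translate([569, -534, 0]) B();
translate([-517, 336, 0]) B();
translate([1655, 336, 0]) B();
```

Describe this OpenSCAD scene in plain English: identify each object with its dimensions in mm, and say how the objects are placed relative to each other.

A is a table: top 1445 mm (x) × 996 mm (y), 47 mm thick, upper face at z = 729 mm, on four round legs of 84 mm diameter, each leg's bounding box inset 33 mm from the nearest pair of top edges, running from z = 0 to the bottom of the top.

B is a four-legged stool. The seat is 307×324 mm, 25 mm thick, top at z = 423 mm. It stands on four square legs, each 36×36 mm in cross-section, from z = 0 to the seat underside, each flush with a corner of the seat. Four stretchers, 36 mm wide and 27 mm tall, connect adjacent legs with their undersides at z = 209 mm, each running between the inner faces of the legs it joins and aligned with the legs' outer faces on the other axis.

Three stools sit around the table at the −y, −x, +x sides.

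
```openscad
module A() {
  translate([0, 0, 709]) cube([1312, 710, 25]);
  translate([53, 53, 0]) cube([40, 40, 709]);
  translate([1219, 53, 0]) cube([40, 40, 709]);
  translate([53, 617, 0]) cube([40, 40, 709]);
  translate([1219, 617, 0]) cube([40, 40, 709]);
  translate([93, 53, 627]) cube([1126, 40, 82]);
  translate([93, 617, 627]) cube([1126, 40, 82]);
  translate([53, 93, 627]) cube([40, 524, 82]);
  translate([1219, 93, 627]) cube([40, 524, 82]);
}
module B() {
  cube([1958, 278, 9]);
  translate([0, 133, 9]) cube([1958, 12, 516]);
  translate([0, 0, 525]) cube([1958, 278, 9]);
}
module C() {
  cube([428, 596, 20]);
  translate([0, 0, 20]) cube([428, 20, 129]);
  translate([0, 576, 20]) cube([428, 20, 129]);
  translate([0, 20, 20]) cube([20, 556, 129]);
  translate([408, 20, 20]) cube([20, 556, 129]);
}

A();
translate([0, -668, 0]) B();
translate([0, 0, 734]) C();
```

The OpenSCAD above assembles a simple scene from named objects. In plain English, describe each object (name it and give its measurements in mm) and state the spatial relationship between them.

A is a table: top 1312 mm (x) × 710 mm (y), 25 mm thick, upper face at z = 734 mm, on four 40×40 mm square legs, each inset 53 mm from the nearest pair of top edges, running from z = 0 to the bottom of the top. Four apron rails, 40 mm thick and 82 mm tall, run between adjacent legs with their top edges flush with the underside of the top and their outer faces flush with the legs' outer faces.

B is an I-beam lying along x, 1958 mm long. Overall section height 534 mm. Two flanges 278 mm wide (y) and 9 mm thick, one on the floor and one at the top; a web 12 mm thick runs between them, centred on the flange width.

C is an open-topped rectangular box: outside dimensions 428×596×149 mm, with a uniform wall and base thickness of 20 mm. The base is a full 428×596 slab on the floor; four walls sit on top of the base. The front and back walls (the −y and +y sides) span the full width; the two side walls fit between them.

The I-beam is on the floor beside the table on its −y side. The open box is on top of the table.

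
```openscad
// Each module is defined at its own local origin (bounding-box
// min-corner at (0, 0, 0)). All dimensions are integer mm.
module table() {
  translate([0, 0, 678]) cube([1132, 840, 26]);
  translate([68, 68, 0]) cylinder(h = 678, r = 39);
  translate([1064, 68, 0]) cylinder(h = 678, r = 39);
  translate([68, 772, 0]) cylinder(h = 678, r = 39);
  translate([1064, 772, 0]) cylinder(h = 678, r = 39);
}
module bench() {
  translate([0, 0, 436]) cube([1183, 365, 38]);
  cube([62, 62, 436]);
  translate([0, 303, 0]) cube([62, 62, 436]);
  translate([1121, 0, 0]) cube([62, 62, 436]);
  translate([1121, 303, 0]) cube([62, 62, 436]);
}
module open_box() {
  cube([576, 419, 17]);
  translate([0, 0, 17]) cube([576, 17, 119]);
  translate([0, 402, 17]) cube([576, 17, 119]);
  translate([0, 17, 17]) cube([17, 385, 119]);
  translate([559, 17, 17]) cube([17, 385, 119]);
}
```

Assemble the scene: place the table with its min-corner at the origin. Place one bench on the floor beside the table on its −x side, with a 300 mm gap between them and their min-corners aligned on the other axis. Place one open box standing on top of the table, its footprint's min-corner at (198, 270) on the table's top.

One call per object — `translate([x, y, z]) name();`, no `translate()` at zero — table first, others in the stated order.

table();
translate([-1483, 0, 0]) bench();
translate([198, 270, 704]) open_box();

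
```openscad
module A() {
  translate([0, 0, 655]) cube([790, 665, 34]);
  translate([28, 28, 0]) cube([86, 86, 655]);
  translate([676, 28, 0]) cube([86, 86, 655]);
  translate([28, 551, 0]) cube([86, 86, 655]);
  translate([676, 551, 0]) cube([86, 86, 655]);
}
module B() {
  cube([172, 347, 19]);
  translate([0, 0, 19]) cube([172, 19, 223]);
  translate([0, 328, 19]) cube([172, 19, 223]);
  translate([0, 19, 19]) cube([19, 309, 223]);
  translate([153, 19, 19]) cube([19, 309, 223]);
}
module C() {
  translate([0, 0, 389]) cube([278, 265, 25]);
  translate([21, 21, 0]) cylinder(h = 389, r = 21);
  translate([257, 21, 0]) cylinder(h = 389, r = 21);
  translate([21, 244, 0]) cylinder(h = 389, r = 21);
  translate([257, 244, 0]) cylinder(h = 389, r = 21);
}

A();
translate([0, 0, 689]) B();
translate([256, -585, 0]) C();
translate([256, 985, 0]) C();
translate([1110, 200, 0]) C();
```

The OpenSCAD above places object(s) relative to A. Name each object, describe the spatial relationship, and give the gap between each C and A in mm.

Each stool's nearest face is 320 mm from the table's bounding box.

A is a table. B is an open box. C is a stool. The open box is on top of the table. Three stools sit around the table at the −y, +y, +x sides. The gap between each stool and the table is 320 mm.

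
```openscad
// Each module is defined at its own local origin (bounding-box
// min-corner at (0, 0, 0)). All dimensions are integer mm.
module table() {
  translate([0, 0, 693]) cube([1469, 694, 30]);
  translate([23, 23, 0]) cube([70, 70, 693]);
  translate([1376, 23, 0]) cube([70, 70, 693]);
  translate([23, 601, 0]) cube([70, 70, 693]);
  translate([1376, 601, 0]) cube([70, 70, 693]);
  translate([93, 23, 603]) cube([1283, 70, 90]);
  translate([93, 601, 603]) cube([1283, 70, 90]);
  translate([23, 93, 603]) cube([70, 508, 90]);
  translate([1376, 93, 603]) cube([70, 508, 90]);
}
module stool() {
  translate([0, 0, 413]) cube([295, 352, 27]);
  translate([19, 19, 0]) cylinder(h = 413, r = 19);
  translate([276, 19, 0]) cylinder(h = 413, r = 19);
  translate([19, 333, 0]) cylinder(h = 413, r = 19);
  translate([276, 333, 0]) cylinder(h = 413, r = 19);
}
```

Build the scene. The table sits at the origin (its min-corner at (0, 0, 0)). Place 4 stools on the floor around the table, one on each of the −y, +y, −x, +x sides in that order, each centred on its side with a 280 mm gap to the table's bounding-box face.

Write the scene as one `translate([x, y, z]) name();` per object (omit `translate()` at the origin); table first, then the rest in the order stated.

table();
translate([587, -632, 0]) stool();
translate([587, 974, 0]) stool();
translate([-575, 171, 0]) stool();
translate([1749, 171, 0]) stool();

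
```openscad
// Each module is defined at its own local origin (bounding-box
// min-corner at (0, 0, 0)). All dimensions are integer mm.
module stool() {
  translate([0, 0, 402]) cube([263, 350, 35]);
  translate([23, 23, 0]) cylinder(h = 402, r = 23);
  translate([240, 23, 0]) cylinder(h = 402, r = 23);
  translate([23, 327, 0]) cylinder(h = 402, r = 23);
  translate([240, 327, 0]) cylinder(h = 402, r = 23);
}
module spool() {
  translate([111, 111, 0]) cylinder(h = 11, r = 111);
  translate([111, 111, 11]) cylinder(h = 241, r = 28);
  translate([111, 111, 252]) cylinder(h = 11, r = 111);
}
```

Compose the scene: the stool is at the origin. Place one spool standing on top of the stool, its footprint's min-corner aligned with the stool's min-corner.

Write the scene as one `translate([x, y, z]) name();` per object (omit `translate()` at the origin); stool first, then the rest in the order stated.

stool();
translate([0, 0, 437]) spool();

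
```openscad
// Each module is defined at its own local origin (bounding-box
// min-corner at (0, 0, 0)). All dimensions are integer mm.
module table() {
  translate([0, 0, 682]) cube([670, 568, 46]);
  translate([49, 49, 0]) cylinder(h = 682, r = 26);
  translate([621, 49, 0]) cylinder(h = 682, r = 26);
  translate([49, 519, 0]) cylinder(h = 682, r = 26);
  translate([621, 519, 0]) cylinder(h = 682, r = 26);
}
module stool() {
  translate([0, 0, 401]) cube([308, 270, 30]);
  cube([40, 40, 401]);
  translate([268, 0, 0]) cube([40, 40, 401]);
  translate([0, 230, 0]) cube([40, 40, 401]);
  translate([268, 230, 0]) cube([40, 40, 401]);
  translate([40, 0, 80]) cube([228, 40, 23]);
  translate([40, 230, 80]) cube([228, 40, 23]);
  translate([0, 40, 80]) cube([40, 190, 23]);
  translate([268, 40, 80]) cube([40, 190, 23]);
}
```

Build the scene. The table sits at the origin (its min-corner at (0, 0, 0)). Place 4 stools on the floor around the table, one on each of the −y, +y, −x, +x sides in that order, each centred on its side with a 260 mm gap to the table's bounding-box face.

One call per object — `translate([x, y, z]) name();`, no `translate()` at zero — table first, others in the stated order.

table();
translate([181, -530, 0]) stool();
translate([181, 828, 0]) stool();
translate([-568, 149, 0]) stool();
translate([930, 149, 0]) stool();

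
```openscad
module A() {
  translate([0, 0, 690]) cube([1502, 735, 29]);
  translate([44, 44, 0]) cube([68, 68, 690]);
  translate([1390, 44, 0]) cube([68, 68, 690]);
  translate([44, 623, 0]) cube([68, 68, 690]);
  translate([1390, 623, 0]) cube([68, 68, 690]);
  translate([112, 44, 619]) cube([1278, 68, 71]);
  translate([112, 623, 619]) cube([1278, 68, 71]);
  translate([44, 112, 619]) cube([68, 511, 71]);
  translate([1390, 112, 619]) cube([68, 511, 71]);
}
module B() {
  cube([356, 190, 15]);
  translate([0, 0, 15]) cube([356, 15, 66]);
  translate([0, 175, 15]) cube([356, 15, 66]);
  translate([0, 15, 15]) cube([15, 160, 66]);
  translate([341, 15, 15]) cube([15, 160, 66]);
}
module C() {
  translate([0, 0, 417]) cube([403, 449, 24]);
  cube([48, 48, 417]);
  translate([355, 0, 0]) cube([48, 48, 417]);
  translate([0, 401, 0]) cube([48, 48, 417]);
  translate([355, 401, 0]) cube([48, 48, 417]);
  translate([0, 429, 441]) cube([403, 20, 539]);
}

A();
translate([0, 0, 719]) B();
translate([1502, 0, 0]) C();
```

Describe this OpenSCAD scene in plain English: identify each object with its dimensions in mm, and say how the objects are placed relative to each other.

A is a table with a 1502×735 mm rectangular top, 29 mm thick, top surface at z = 719 mm, supported by four 68×68 mm square legs, each inset 44 mm from the nearest pair of top edges, running from the floor. Four apron rails, 68 mm thick and 71 mm tall, run between adjacent legs with their top edges flush with the underside of the top and their outer faces flush with the legs' outer faces.

B is an open-topped rectangular box: outside dimensions 356×190×81 mm, with a uniform wall and base thickness of 15 mm. The base is a full 356×190 slab on the floor; four walls sit on top of the base. The front and back walls (the −y and +y sides) span the full width; the two side walls fit between them.

C is a chair. The seat is a 403×449×24 mm slab with its top at z = 441 mm, on four 48×48 mm corner legs (flush with the seat edges, standing on z = 0). A flat backrest 20 mm thick, 539 mm tall, spans the full seat width and rises from the seat top along its +y edge, rear face flush with the rear of the seat.

The open box is on top of the table. The chair is against the table's +x side, with their −y faces flush.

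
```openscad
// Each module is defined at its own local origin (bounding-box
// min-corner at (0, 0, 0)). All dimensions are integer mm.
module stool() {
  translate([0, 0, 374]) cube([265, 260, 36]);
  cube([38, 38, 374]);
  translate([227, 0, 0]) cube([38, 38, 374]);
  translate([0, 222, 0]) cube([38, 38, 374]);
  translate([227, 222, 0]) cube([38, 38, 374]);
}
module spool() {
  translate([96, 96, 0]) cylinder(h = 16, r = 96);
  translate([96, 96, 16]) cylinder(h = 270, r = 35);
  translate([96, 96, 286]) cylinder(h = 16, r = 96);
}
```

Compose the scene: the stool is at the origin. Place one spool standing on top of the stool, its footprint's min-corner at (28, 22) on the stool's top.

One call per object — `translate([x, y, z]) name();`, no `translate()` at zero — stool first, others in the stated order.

stool();
translate([28, 22, 410]) spool();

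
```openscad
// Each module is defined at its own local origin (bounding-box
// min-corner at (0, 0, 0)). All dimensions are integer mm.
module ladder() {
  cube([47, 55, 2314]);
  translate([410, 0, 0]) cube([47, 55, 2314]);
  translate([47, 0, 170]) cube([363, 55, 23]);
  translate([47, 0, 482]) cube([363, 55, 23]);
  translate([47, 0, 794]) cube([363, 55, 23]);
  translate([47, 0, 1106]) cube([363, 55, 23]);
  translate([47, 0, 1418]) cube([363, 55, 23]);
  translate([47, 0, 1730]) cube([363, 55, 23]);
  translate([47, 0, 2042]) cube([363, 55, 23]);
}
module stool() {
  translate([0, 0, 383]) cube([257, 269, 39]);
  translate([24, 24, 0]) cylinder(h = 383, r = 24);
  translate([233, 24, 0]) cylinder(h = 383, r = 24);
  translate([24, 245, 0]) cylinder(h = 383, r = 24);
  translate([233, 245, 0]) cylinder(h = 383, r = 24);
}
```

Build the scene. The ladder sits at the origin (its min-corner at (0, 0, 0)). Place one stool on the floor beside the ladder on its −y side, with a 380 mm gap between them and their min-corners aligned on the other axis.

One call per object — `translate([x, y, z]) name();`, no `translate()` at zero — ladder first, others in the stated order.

ladder();
translate([0, -649, 0]) stool();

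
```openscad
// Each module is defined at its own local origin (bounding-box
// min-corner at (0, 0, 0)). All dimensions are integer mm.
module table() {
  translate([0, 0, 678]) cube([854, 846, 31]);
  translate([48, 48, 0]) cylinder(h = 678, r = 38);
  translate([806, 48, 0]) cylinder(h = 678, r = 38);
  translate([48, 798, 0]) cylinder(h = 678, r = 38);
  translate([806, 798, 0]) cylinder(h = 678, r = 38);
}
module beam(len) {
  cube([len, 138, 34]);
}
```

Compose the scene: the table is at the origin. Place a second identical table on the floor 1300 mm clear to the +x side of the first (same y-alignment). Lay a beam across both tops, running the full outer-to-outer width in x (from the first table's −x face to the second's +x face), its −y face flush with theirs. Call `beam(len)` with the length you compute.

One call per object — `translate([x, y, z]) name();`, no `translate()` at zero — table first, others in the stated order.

table();
translate([2154, 0, 0]) table();
translate([0, 0, 709]) beam(3008);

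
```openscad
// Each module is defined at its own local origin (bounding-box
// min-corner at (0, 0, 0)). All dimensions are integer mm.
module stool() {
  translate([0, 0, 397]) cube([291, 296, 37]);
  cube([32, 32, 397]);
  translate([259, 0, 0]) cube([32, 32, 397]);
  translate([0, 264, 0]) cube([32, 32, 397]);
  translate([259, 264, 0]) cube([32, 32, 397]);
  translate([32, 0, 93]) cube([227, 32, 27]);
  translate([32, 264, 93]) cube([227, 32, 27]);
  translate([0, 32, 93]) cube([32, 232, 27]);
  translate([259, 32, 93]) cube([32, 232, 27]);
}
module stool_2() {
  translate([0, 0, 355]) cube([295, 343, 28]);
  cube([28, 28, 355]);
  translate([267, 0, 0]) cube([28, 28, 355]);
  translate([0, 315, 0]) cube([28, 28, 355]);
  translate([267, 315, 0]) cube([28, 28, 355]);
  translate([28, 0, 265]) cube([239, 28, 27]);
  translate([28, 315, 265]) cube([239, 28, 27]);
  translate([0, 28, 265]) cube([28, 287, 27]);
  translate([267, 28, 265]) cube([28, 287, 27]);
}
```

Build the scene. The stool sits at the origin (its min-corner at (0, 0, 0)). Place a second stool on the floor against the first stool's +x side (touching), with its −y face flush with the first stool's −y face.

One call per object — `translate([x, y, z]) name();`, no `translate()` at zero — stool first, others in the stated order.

stool();
translate([291, 0, 0]) stool_2();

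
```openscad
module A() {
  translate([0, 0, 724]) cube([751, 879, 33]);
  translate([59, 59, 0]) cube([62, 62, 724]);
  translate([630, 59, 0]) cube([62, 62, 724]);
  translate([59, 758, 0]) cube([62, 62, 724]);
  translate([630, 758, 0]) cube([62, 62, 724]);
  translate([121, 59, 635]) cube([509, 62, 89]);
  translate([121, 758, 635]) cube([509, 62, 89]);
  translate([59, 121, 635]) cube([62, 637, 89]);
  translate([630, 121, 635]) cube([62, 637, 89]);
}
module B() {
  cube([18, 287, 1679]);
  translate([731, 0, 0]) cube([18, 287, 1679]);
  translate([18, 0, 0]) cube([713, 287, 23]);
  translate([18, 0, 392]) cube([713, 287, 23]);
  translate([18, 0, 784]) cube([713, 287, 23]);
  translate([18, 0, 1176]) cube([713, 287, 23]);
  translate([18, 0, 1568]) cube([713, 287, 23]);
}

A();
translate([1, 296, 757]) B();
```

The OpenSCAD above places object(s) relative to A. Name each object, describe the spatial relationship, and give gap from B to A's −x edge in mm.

The bookshelf's min-x is at 1; the table's min-x is 0; gap = 1 mm.

A is a table. B is a bookshelf. The bookshelf is on top of the table, centred. The gap from the bookshelf to the table's −x edge is 1 mm.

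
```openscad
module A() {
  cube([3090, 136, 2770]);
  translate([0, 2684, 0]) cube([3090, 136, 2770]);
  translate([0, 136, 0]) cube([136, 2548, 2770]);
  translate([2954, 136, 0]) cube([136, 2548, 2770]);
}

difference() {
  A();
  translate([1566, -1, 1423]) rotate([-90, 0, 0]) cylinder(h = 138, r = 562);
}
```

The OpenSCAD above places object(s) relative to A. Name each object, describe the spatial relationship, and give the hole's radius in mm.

The subtracted cylinder has r = 562 mm.

A is a house frame. The house frame has a circular hole through its front wall. The hole's radius is 562 mm.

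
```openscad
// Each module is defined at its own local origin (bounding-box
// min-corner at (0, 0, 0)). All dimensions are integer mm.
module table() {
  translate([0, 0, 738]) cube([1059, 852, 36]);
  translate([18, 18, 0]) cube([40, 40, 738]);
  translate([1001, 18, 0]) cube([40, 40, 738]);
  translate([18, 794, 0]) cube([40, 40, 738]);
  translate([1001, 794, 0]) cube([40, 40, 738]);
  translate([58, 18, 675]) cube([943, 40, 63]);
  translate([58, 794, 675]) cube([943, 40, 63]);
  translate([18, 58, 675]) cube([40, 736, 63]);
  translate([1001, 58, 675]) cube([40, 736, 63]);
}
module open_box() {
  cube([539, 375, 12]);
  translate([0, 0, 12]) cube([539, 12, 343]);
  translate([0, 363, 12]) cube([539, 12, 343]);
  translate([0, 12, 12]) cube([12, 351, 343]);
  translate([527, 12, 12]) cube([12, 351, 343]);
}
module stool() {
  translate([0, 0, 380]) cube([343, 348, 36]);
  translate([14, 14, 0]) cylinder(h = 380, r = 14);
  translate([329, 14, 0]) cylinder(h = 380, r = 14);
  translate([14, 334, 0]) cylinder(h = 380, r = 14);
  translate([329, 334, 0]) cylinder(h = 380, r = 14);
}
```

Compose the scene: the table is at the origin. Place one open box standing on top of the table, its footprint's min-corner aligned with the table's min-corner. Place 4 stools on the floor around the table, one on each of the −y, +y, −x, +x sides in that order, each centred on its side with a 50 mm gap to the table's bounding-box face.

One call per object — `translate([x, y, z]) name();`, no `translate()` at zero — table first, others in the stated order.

table();
translate([0, 0, 774]) open_box();
translate([358, -398, 0]) stool();
translate([358, 902, 0]) stool();
translate([-393, 252, 0]) stool();
translate([1109, 252, 0]) stool();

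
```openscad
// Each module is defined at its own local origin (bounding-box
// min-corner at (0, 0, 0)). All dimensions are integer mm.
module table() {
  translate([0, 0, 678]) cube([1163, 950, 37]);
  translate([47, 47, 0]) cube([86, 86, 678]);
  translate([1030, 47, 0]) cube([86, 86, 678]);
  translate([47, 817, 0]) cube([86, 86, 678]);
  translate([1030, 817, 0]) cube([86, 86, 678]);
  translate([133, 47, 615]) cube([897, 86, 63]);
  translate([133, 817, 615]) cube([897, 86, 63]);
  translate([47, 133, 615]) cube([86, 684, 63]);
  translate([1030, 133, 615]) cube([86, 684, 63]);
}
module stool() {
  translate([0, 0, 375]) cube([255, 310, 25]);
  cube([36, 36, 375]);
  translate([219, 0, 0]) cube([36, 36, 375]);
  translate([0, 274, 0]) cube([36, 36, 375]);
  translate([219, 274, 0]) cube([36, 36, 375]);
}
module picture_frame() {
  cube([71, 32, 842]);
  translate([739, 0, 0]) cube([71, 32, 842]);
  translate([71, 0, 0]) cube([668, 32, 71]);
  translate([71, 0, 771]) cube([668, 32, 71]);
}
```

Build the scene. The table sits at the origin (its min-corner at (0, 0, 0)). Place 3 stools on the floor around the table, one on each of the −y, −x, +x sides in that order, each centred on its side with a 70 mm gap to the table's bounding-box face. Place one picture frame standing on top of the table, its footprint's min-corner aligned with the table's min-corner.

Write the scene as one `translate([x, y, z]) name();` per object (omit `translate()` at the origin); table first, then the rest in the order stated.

table();
translate([454, -380, 0]) stool();
translate([-325, 320, 0]) stool();
translate([1233, 320, 0]) stool();
translate([0, 0, 715]) picture_frame();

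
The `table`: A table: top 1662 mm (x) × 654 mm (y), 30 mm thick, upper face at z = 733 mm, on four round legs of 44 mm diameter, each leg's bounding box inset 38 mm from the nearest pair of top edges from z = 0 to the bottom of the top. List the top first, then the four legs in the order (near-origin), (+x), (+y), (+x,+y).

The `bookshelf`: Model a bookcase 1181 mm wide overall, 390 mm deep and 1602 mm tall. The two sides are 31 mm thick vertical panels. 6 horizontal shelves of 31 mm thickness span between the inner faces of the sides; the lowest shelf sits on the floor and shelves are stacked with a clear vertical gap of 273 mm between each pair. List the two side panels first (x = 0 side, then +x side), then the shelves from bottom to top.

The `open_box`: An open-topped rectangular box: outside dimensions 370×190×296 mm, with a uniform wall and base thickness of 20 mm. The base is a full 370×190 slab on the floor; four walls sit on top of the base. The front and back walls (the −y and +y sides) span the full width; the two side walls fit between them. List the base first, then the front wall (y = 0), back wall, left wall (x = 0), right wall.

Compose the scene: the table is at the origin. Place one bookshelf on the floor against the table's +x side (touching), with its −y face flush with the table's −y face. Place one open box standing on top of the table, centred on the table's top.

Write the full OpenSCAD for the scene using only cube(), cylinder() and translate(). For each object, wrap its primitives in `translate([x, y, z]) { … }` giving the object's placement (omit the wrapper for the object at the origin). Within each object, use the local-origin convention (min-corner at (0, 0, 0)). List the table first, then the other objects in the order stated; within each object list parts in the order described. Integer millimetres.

translate([0, 0, 703]) cube([1662, 654, 30]);
translate([60, 60, 0]) cylinder(h = 703, r = 22);
translate([1602, 60, 0]) cylinder(h = 703, r = 22);
translate([60, 594, 0]) cylinder(h = 703, r = 22);
translate([1602, 594, 0]) cylinder(h = 703, r = 22);
translate([1662, 0, 0]) {
  cube([31, 390, 1602]);
  translate([1150, 0, 0]) cube([31, 390, 1602]);
  translate([31, 0, 0]) cube([1119, 390, 31]);
  translate([31, 0, 304]) cube([1119, 390, 31]);
  translate([31, 0, 608]) cube([1119, 390, 31]);
  translate([31, 0, 912]) cube([1119, 390, 31]);
  translate([31, 0, 1216]) cube([1119, 390, 31]);
  translate([31, 0, 1520]) cube([1119, 390, 31]);
}
translate([646, 232, 733]) {
  cube([370, 190, 20]);
  translate([0, 0, 20]) cube([370, 20, 276]);
  translate([0, 170, 20]) cube([370, 20, 276]);
  translate([0, 20, 20]) cube([20, 150, 276]);
  translate([350, 20, 20]) cube([20, 150, 276]);
}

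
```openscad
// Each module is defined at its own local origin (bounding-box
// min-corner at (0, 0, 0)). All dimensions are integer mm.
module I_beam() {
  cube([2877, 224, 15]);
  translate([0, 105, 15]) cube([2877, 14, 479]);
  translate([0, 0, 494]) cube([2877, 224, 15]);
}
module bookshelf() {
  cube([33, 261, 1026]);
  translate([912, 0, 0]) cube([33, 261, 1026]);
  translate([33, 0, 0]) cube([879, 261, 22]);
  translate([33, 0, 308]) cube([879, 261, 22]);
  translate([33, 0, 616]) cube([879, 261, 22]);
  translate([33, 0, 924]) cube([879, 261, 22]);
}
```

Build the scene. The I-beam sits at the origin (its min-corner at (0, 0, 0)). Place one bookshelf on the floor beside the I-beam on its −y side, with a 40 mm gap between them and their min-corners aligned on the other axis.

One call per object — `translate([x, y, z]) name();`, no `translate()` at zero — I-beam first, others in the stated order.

I_beam();
translate([0, -301, 0]) bookshelf();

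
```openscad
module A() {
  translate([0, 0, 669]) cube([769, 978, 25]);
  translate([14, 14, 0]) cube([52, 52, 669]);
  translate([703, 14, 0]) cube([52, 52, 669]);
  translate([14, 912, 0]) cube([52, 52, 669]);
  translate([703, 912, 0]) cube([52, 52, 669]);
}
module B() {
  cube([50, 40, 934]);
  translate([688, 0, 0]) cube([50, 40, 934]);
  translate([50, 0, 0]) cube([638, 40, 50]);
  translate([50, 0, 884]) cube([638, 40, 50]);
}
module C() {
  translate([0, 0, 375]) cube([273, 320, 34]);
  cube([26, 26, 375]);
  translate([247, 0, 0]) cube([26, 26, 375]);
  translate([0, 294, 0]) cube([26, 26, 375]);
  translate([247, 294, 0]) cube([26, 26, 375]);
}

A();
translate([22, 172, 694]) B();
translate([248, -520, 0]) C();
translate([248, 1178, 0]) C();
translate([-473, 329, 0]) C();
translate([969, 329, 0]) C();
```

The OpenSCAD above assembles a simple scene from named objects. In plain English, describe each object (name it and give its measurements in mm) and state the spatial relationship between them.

A is a table: top 769 mm (x) × 978 mm (y), 25 mm thick, upper face at z = 694 mm, on four 52×52 mm square legs, each inset 14 mm from the nearest pair of top edges, running from z = 0 to the bottom of the top.

B is a rectangular picture frame lying in the x–z plane (depth along y). The opening is 638 mm wide (x) by 834 mm tall (z), surrounded by a border 50 mm wide on all four sides. The frame is 40 mm deep and is made of two full-height vertical stiles with two horizontal rails fitted between them.

C is a four-legged stool. The seat is 273×320 mm, 34 mm thick, top at z = 409 mm. It stands on four square legs, each 26×26 mm in cross-section, from z = 0 to the seat underside, each flush with a corner of the seat.

The picture frame is on top of the table. Four stools sit around the table at the −y, +y, −x, +x sides.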